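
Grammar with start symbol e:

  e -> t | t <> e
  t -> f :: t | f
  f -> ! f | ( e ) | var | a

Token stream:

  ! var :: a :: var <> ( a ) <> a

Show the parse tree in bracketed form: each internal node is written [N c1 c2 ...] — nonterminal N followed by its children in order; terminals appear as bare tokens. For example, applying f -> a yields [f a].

[e [t [f ! [f var]] :: [t [f a] :: [t [f var]]]] <> [e [t [f ( [e [t [f a]]] )]] <> [e [t [f a]]]]]

e
t <> e
f :: t <> e
! f :: t <> e
! var :: t <> e
! var :: f :: t <> e
! var :: a :: t <> e
! var :: a :: f <> e
! var :: a :: var <> e
! var :: a :: var <> t <> e
! var :: a :: var <> f <> e
! var :: a :: var <> ( e ) <> e
! var :: a :: var <> ( t ) <> e
! var :: a :: var <> ( f ) <> e
! var :: a :: var <> ( a ) <> e
! var :: a :: var <> ( a ) <> t
! var :: a :: var <> ( a ) <> f
! var :: a :: var <> ( a ) <> a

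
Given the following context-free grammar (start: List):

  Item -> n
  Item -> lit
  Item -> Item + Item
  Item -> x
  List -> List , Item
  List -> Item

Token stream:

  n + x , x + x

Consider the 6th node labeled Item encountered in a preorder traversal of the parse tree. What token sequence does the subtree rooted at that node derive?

x

[List [List [Item [Item n] + [Item x]]] , [Item [Item x] + [Item x]]]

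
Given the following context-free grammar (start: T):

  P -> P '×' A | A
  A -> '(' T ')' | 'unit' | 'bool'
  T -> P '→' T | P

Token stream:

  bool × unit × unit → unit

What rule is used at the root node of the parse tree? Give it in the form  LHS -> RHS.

[T [P [P [P [A bool]] × [A unit]] × [A unit]] → [T [P [A unit]]]]

T -> P '→' T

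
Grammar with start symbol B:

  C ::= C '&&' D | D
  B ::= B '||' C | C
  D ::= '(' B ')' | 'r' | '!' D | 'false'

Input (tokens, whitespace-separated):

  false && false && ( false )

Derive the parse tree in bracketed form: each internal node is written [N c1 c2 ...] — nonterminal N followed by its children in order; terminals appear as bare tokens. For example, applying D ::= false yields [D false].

[B [C [C [C [D false]] && [D false]] && [D ( [B [C [D false]]] )]]]

B
C
C && D
C && D && D
D && D && D
false && D && D
false && false && D
false && false && ( B )
false && false && ( C )
false && false && ( D )
false && false && ( false )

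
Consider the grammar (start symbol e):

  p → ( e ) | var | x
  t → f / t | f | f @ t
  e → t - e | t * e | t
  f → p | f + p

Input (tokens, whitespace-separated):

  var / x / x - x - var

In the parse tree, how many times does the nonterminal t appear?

[e [t [f [p var]] / [t [f [p x]] / [t [f [p x]]]]] - [e [t [f [p x]]] - [e [t [f [p var]]]]]]

5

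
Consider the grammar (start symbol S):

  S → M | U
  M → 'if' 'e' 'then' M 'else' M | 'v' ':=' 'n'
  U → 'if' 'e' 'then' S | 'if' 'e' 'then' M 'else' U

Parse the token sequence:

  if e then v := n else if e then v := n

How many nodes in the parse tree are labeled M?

[S [U if e then [M v := n] else [U if e then [S [M v := n]]]]]

2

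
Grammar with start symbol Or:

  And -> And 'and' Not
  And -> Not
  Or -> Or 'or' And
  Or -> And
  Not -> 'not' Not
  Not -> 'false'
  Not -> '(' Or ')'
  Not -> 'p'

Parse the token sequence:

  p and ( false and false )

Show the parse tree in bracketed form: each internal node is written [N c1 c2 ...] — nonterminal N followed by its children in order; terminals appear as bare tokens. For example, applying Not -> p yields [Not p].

Or
And
And and Not
Not and Not
p and Not
p and ( Or )
p and ( And )
p and ( And and Not )
p and ( Not and Not )
p and ( false and Not )
p and ( false and false )

[Or [And [And [Not p]] and [Not ( [Or [And [And [Not false]] and [Not false]]] )]]]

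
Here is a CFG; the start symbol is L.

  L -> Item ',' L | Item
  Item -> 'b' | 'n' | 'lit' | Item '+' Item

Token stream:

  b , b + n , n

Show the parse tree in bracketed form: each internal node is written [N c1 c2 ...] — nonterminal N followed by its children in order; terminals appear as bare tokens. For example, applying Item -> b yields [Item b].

[L [Item b] , [L [Item [Item b] + [Item n]] , [L [Item n]]]]

L
Item , L
b , L
b , Item , L
b , Item + Item , L
b , b + Item , L
b , b + n , L
b , b + n , Item
b , b + n , n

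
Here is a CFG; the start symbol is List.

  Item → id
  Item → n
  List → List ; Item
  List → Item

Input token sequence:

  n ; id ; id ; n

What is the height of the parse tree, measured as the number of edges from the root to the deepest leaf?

[List [List [List [List [Item n]] ; [Item id]] ; [Item id]] ; [Item n]]

5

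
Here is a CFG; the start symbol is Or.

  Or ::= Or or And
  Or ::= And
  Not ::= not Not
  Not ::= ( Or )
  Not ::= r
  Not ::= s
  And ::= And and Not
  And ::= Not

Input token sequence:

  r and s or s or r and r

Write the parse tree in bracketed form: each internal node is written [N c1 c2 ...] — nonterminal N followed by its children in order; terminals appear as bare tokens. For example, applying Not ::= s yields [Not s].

Or
Or or And
Or or And or And
And or And or And
And and Not or And or And
Not and Not or And or And
r and Not or And or And
r and s or And or And
r and s or Not or And
r and s or s or And
r and s or s or And and Not
r and s or s or Not and Not
r and s or s or r and Not
r and s or s or r and r

[Or [Or [Or [And [And [Not r]] and [Not s]]] or [And [Not s]]] or [And [And [Not r]] and [Not r]]]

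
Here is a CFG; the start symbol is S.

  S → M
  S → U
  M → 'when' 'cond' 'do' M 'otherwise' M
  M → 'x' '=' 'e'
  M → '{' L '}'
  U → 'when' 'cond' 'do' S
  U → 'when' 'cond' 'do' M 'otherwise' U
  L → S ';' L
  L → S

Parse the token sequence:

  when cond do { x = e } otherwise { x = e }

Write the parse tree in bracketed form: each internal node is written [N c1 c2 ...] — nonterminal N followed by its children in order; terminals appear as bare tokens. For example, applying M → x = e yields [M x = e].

S
M
when cond do M otherwise M
when cond do { L } otherwise M
when cond do { S } otherwise M
when cond do { M } otherwise M
when cond do { x = e } otherwise M
when cond do { x = e } otherwise { L }
when cond do { x = e } otherwise { S }
when cond do { x = e } otherwise { M }
when cond do { x = e } otherwise { x = e }

[S [M when cond do [M { [L [S [M x = e]]] }] otherwise [M { [L [S [M x = e]]] }]]]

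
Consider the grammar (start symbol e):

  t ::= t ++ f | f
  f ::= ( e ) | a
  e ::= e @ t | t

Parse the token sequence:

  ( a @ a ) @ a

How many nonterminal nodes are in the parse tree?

[e [e [t [f ( [e [e [t [f a]]] @ [t [f a]]] )]]] @ [t [f a]]]

12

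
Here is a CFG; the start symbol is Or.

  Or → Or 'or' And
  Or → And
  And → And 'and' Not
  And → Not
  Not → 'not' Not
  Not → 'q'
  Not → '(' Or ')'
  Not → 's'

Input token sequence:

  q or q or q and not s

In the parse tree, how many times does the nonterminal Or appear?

[Or [Or [Or [And [Not q]]] or [And [Not q]]] or [And [And [Not q]] and [Not not [Not s]]]]

3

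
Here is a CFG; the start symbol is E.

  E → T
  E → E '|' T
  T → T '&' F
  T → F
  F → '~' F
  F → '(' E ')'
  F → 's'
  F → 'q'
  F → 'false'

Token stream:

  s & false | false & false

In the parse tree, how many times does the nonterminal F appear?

[E [E [T [T [F s]] & [F false]]] | [T [T [F false]] & [F false]]]

4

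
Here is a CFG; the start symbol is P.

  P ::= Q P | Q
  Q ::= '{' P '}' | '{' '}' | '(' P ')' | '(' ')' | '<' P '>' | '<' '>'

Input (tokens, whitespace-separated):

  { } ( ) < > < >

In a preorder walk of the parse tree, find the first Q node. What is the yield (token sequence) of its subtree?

[P [Q { }] [P [Q ( )] [P [Q < >] [P [Q < >]]]]]

{ }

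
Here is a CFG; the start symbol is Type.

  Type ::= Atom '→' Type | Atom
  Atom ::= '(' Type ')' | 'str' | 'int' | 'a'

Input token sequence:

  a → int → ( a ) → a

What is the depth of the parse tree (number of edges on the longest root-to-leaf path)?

[Type [Atom a] → [Type [Atom int] → [Type [Atom ( [Type [Atom a]] )] → [Type [Atom a]]]]]

6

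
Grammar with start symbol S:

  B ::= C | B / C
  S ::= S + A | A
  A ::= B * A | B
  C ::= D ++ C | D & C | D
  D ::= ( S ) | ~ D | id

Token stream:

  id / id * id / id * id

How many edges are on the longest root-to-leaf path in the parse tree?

[S [A [B [B [C [D id]]] / [C [D id]]] * [A [B [B [C [D id]]] / [C [D id]]] * [A [B [C [D id]]]]]]]

7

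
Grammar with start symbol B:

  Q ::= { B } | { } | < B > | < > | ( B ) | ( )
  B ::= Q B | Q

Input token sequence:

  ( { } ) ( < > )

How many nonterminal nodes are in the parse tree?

[B [Q ( [B [Q { }]] )] [B [Q ( [B [Q < >]] )]]]

8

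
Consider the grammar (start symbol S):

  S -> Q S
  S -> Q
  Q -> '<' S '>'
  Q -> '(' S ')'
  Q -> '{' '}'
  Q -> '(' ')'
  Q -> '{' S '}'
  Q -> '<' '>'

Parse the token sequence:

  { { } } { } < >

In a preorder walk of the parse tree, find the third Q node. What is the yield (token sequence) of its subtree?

[S [Q { [S [Q { }]] }] [S [Q { }] [S [Q < >]]]]

{ }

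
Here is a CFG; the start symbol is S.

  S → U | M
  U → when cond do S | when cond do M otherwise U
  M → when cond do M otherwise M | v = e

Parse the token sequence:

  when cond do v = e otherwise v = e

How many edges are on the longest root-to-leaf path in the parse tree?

[S [M when cond do [M v = e] otherwise [M v = e]]]

3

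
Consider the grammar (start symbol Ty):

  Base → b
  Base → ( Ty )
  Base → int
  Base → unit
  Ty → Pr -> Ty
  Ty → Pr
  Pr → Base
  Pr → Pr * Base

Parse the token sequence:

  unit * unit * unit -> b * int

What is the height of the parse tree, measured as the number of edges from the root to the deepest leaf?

[Ty [Pr [Pr [Pr [Base unit]] * [Base unit]] * [Base unit]] -> [Ty [Pr [Pr [Base b]] * [Base int]]]]

5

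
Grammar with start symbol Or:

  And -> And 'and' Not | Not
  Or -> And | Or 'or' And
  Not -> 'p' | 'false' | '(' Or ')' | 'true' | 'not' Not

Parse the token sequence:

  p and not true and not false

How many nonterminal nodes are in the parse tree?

9

[Or [And [And [And [Not p]] and [Not not [Not true]]] and [Not not [Not false]]]]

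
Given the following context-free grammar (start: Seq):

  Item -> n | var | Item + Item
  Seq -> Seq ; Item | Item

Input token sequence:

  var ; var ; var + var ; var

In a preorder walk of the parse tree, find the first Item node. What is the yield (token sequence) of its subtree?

[Seq [Seq [Seq [Seq [Item var]] ; [Item var]] ; [Item [Item var] + [Item var]]] ; [Item var]]

var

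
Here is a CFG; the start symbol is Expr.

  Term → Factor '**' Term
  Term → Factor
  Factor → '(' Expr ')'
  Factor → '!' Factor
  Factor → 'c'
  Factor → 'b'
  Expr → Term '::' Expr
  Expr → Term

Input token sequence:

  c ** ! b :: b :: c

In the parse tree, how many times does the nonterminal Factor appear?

[Expr [Term [Factor c] ** [Term [Factor ! [Factor b]]]] :: [Expr [Term [Factor b]] :: [Expr [Term [Factor c]]]]]

5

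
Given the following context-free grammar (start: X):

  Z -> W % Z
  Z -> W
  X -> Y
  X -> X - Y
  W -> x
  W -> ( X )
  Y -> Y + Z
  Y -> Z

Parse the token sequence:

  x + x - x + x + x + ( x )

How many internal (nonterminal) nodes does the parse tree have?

24

[X [X [Y [Y [Z [W x]]] + [Z [W x]]]] - [Y [Y [Y [Y [Z [W x]]] + [Z [W x]]] + [Z [W x]]] + [Z [W ( [X [Y [Z [W x]]]] )]]]]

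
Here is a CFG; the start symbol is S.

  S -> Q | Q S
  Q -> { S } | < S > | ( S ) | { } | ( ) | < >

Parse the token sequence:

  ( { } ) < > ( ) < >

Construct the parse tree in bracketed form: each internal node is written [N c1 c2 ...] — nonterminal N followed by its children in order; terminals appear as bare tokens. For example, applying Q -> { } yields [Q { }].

S
Q S
( S ) S
( Q ) S
( { } ) S
( { } ) Q S
( { } ) < > S
( { } ) < > Q S
( { } ) < > ( ) S
( { } ) < > ( ) Q
( { } ) < > ( ) < >

[S [Q ( [S [Q { }]] )] [S [Q < >] [S [Q ( )] [S [Q < >]]]]]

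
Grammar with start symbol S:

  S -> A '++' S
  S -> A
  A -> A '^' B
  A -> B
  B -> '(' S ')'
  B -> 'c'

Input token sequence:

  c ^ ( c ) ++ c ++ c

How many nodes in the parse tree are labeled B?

5

[S [A [A [B c]] ^ [B ( [S [A [B c]]] )]] ++ [S [A [B c]] ++ [S [A [B c]]]]]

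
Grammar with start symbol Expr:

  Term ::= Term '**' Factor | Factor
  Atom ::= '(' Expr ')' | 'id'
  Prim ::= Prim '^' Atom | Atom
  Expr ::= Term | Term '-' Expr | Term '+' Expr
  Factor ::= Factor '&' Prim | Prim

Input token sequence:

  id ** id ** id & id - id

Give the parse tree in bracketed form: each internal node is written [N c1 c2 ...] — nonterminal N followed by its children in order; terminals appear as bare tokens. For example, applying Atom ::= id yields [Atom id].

Expr
Term - Expr
Term ** Factor - Expr
Term ** Factor ** Factor - Expr
Factor ** Factor ** Factor - Expr
Prim ** Factor ** Factor - Expr
Atom ** Factor ** Factor - Expr
id ** Factor ** Factor - Expr
id ** Prim ** Factor - Expr
id ** Atom ** Factor - Expr
id ** id ** Factor - Expr
id ** id ** Factor & Prim - Expr
id ** id ** Prim & Prim - Expr
id ** id ** Atom & Prim - Expr
id ** id ** id & Prim - Expr
id ** id ** id & Atom - Expr
id ** id ** id & id - Expr
id ** id ** id & id - Term
id ** id ** id & id - Factor
id ** id ** id & id - Prim
id ** id ** id & id - Atom
id ** id ** id & id - id

[Expr [Term [Term [Term [Factor [Prim [Atom id]]]] ** [Factor [Prim [Atom id]]]] ** [Factor [Factor [Prim [Atom id]]] & [Prim [Atom id]]]] - [Expr [Term [Factor [Prim [Atom id]]]]]]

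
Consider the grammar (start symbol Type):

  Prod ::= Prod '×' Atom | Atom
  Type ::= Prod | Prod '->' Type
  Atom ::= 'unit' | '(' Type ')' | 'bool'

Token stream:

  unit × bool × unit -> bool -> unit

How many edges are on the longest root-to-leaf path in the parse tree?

5

[Type [Prod [Prod [Prod [Atom unit]] × [Atom bool]] × [Atom unit]] -> [Type [Prod [Atom bool]] -> [Type [Prod [Atom unit]]]]]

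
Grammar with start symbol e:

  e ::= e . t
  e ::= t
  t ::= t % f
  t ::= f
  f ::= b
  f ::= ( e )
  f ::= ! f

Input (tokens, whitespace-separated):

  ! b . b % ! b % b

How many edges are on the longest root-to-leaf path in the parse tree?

5

[e [e [t [f ! [f b]]]] . [t [t [t [f b]] % [f ! [f b]]] % [f b]]]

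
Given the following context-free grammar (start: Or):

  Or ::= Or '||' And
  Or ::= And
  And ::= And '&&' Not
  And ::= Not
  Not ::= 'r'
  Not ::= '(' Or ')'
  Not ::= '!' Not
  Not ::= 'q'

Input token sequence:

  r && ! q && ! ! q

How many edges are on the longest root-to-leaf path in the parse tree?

5

[Or [And [And [And [Not r]] && [Not ! [Not q]]] && [Not ! [Not ! [Not q]]]]]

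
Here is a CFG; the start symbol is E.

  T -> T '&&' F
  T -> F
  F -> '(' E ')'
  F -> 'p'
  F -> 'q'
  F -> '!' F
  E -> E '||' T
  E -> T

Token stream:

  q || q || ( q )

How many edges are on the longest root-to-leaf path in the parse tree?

[E [E [E [T [F q]]] || [T [F q]]] || [T [F ( [E [T [F q]]] )]]]

6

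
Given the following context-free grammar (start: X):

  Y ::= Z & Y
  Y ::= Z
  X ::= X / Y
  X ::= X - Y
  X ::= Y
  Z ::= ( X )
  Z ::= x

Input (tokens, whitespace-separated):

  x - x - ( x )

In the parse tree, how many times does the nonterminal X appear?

[X [X [X [Y [Z x]]] - [Y [Z x]]] - [Y [Z ( [X [Y [Z x]]] )]]]

4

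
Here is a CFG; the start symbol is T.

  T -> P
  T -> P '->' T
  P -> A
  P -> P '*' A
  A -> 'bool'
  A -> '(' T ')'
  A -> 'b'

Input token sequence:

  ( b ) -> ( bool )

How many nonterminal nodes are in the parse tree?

12

[T [P [A ( [T [P [A b]]] )]] -> [T [P [A ( [T [P [A bool]]] )]]]]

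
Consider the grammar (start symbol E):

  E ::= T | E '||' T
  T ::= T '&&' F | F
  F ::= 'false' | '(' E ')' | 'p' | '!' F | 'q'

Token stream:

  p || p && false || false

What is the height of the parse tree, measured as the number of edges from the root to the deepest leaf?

[E [E [E [T [F p]]] || [T [T [F p]] && [F false]]] || [T [F false]]]

5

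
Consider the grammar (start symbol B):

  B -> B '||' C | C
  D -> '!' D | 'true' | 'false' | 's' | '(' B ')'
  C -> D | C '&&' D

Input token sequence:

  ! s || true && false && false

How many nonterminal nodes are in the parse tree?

[B [B [C [D ! [D s]]]] || [C [C [C [D true]] && [D false]] && [D false]]]

11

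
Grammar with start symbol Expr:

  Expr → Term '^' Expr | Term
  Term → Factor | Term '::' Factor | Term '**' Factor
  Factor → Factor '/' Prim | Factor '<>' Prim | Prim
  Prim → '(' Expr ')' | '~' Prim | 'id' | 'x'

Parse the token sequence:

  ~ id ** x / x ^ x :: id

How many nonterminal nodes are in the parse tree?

[Expr [Term [Term [Factor [Prim ~ [Prim id]]]] ** [Factor [Factor [Prim x]] / [Prim x]]] ^ [Expr [Term [Term [Factor [Prim x]]] :: [Factor [Prim id]]]]]

17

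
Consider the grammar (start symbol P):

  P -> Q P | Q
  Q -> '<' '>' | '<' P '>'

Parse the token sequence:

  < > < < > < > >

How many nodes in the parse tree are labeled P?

4

[P [Q < >] [P [Q < [P [Q < >] [P [Q < >]]] >]]]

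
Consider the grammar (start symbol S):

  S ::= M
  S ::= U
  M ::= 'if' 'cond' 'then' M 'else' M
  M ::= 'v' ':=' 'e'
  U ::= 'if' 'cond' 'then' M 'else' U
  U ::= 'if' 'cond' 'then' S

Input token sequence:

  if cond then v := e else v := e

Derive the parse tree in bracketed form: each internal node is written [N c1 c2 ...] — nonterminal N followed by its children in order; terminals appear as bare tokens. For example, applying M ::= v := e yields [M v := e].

S
M
if cond then M else M
if cond then v := e else M
if cond then v := e else v := e

[S [M if cond then [M v := e] else [M v := e]]]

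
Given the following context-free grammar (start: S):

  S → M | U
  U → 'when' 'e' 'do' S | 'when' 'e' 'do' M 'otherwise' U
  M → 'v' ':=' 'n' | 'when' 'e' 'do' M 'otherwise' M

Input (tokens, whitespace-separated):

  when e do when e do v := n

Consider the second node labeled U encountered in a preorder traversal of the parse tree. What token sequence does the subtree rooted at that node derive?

when e do v := n

[S [U when e do [S [U when e do [S [M v := n]]]]]]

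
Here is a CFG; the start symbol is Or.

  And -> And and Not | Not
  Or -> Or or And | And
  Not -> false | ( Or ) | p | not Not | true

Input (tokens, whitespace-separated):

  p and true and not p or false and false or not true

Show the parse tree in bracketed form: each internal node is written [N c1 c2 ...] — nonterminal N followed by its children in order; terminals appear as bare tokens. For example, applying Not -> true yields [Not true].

Or
Or or And
Or or And or And
And or And or And
And and Not or And or And
And and Not and Not or And or And
Not and Not and Not or And or And
p and Not and Not or And or And
p and true and Not or And or And
p and true and not Not or And or And
p and true and not p or And or And
p and true and not p or And and Not or And
p and true and not p or Not and Not or And
p and true and not p or false and Not or And
p and true and not p or false and false or And
p and true and not p or false and false or Not
p and true and not p or false and false or not Not
p and true and not p or false and false or not true

[Or [Or [Or [And [And [And [Not p]] and [Not true]] and [Not not [Not p]]]] or [And [And [Not false]] and [Not false]]] or [And [Not not [Not true]]]]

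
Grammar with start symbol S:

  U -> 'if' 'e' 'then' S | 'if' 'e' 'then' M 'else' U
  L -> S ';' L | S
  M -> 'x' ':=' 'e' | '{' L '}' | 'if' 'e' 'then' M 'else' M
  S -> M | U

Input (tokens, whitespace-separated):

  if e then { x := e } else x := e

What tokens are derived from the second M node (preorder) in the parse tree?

[S [M if e then [M { [L [S [M x := e]]] }] else [M x := e]]]

{ x := e }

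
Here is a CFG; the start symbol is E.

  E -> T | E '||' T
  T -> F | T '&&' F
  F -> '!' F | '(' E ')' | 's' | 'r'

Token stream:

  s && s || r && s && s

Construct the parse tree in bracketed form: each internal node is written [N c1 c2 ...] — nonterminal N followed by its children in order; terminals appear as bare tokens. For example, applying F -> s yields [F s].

E
E || T
T || T
T && F || T
F && F || T
s && F || T
s && s || T
s && s || T && F
s && s || T && F && F
s && s || F && F && F
s && s || r && F && F
s && s || r && s && F
s && s || r && s && s

[E [E [T [T [F s]] && [F s]]] || [T [T [T [F r]] && [F s]] && [F s]]]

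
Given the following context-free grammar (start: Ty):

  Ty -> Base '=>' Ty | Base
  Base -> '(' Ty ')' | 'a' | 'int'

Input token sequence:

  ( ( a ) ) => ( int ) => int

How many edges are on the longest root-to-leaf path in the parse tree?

[Ty [Base ( [Ty [Base ( [Ty [Base a]] )]] )] => [Ty [Base ( [Ty [Base int]] )] => [Ty [Base int]]]]

6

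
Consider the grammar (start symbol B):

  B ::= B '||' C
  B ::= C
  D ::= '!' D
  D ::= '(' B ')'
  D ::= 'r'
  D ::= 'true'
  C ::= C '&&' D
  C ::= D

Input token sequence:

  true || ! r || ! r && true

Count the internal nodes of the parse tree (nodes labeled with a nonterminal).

[B [B [B [C [D true]]] || [C [D ! [D r]]]] || [C [C [D ! [D r]]] && [D true]]]

13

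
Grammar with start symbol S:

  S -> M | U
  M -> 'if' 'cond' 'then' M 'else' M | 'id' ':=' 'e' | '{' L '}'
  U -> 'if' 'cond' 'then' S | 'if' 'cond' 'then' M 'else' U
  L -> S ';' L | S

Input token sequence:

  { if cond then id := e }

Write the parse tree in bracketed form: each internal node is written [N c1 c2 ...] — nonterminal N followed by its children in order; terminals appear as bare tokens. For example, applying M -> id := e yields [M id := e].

S
M
{ L }
{ S }
{ U }
{ if cond then S }
{ if cond then M }
{ if cond then id := e }

[S [M { [L [S [U if cond then [S [M id := e]]]]] }]]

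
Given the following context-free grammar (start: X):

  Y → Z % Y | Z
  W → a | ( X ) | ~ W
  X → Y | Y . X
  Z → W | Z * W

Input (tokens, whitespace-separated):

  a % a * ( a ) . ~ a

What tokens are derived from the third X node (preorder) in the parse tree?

~ a

[X [Y [Z [W a]] % [Y [Z [Z [W a]] * [W ( [X [Y [Z [W a]]]] )]]]] . [X [Y [Z [W ~ [W a]]]]]]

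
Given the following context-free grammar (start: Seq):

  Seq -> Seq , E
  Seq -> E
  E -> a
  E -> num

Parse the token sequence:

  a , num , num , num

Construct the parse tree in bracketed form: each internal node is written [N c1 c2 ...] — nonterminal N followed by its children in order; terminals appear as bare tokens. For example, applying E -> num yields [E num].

Seq
Seq , E
Seq , E , E
Seq , E , E , E
E , E , E , E
a , E , E , E
a , num , E , E
a , num , num , E
a , num , num , num

[Seq [Seq [Seq [Seq [E a]] , [E num]] , [E num]] , [E num]]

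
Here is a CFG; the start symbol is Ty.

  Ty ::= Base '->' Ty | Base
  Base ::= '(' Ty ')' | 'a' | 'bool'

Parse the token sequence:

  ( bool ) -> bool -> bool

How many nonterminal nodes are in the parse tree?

[Ty [Base ( [Ty [Base bool]] )] -> [Ty [Base bool] -> [Ty [Base bool]]]]

8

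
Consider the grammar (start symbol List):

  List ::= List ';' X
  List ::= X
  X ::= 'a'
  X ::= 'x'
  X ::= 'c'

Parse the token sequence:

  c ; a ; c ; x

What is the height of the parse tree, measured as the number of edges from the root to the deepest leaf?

[List [List [List [List [X c]] ; [X a]] ; [X c]] ; [X x]]

5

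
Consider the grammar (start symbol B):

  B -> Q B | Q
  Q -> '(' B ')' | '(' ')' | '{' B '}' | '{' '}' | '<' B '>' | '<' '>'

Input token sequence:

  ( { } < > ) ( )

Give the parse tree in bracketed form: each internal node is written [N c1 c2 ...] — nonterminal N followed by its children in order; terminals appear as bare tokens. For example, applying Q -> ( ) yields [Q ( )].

[B [Q ( [B [Q { }] [B [Q < >]]] )] [B [Q ( )]]]

B
Q B
( B ) B
( Q B ) B
( { } B ) B
( { } Q ) B
( { } < > ) B
( { } < > ) Q
( { } < > ) ( )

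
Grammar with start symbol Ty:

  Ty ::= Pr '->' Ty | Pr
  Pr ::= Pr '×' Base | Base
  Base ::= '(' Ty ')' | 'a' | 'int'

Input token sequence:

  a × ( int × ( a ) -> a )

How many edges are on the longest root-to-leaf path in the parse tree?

[Ty [Pr [Pr [Base a]] × [Base ( [Ty [Pr [Pr [Base int]] × [Base ( [Ty [Pr [Base a]]] )]] -> [Ty [Pr [Base a]]]] )]]]

9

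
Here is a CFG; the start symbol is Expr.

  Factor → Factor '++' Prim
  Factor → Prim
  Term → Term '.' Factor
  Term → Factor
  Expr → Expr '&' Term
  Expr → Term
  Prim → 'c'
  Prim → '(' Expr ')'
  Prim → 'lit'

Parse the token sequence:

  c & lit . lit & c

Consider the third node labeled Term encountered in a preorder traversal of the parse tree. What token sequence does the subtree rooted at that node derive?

lit

[Expr [Expr [Expr [Term [Factor [Prim c]]]] & [Term [Term [Factor [Prim lit]]] . [Factor [Prim lit]]]] & [Term [Factor [Prim c]]]]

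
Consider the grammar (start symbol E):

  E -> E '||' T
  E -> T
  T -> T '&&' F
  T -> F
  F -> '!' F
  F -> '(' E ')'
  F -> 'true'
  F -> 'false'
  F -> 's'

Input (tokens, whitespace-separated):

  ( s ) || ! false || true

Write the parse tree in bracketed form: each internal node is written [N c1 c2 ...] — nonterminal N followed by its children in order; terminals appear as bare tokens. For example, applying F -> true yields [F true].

[E [E [E [T [F ( [E [T [F s]]] )]]] || [T [F ! [F false]]]] || [T [F true]]]

E
E || T
E || T || T
T || T || T
F || T || T
( E ) || T || T
( T ) || T || T
( F ) || T || T
( s ) || T || T
( s ) || F || T
( s ) || ! F || T
( s ) || ! false || T
( s ) || ! false || F
( s ) || ! false || true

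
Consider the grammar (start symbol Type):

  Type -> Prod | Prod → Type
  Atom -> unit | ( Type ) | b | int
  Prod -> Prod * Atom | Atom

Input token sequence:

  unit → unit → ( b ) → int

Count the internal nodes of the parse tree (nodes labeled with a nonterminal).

[Type [Prod [Atom unit]] → [Type [Prod [Atom unit]] → [Type [Prod [Atom ( [Type [Prod [Atom b]]] )]] → [Type [Prod [Atom int]]]]]]

15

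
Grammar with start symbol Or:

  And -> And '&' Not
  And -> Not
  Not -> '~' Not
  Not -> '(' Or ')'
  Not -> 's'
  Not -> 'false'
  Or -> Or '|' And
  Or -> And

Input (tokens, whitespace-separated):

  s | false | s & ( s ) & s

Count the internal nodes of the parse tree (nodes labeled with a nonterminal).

16

[Or [Or [Or [And [Not s]]] | [And [Not false]]] | [And [And [And [Not s]] & [Not ( [Or [And [Not s]]] )]] & [Not s]]]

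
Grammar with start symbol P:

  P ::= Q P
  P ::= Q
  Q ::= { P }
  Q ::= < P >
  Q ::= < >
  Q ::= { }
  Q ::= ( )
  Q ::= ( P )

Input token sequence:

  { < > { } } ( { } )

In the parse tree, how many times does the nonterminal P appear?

5

[P [Q { [P [Q < >] [P [Q { }]]] }] [P [Q ( [P [Q { }]] )]]]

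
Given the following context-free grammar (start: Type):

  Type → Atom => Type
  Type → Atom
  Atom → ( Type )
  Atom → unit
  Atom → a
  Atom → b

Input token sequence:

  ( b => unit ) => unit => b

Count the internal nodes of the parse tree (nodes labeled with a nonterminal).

10

[Type [Atom ( [Type [Atom b] => [Type [Atom unit]]] )] => [Type [Atom unit] => [Type [Atom b]]]]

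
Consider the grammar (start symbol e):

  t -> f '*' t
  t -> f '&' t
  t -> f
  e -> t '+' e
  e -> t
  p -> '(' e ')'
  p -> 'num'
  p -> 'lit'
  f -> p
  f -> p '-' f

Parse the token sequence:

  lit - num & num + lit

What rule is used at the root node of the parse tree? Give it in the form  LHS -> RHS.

e -> t '+' e

[e [t [f [p lit] - [f [p num]]] & [t [f [p num]]]] + [e [t [f [p lit]]]]]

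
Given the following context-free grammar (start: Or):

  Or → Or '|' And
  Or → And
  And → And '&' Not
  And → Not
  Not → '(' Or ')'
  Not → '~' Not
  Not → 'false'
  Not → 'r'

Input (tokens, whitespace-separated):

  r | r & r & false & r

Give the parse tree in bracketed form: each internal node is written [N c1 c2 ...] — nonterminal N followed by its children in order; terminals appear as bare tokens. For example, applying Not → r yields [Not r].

[Or [Or [And [Not r]]] | [And [And [And [And [Not r]] & [Not r]] & [Not false]] & [Not r]]]

Or
Or | And
And | And
Not | And
r | And
r | And & Not
r | And & Not & Not
r | And & Not & Not & Not
r | Not & Not & Not & Not
r | r & Not & Not & Not
r | r & r & Not & Not
r | r & r & false & Not
r | r & r & false & r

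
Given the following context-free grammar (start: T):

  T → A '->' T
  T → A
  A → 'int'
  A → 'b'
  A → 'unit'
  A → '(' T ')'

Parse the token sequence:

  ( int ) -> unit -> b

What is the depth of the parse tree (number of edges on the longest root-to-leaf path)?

[T [A ( [T [A int]] )] -> [T [A unit] -> [T [A b]]]]

4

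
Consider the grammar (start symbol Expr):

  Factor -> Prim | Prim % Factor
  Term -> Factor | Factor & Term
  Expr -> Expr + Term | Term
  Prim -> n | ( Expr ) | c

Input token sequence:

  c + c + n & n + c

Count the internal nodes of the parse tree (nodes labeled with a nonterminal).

19

[Expr [Expr [Expr [Expr [Term [Factor [Prim c]]]] + [Term [Factor [Prim c]]]] + [Term [Factor [Prim n]] & [Term [Factor [Prim n]]]]] + [Term [Factor [Prim c]]]]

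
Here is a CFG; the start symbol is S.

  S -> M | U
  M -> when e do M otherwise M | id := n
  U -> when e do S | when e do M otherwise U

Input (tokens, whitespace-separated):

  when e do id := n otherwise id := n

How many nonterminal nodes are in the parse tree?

[S [M when e do [M id := n] otherwise [M id := n]]]

4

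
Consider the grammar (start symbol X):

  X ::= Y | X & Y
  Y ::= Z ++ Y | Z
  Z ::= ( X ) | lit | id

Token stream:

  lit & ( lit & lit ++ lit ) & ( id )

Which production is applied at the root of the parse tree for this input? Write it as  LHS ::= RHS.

[X [X [X [Y [Z lit]]] & [Y [Z ( [X [X [Y [Z lit]]] & [Y [Z lit] ++ [Y [Z lit]]]] )]]] & [Y [Z ( [X [Y [Z id]]] )]]]

X ::= X & Y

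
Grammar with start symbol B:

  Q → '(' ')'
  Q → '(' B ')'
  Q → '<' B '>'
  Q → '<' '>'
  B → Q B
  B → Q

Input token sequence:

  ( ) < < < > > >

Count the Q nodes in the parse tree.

4

[B [Q ( )] [B [Q < [B [Q < [B [Q < >]] >]] >]]]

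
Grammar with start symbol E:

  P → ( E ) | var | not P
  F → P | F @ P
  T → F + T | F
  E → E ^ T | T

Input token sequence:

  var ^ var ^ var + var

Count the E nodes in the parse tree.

[E [E [E [T [F [P var]]]] ^ [T [F [P var]]]] ^ [T [F [P var]] + [T [F [P var]]]]]

3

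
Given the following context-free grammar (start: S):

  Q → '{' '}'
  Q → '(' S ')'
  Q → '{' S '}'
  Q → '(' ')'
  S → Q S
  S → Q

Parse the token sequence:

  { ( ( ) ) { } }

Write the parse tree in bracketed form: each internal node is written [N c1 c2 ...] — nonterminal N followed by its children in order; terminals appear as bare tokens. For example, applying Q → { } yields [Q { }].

S
Q
{ S }
{ Q S }
{ ( S ) S }
{ ( Q ) S }
{ ( ( ) ) S }
{ ( ( ) ) Q }
{ ( ( ) ) { } }

[S [Q { [S [Q ( [S [Q ( )]] )] [S [Q { }]]] }]]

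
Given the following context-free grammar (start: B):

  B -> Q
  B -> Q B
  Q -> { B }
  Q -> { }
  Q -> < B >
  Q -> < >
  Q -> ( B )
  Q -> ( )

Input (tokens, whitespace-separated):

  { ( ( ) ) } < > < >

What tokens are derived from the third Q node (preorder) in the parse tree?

[B [Q { [B [Q ( [B [Q ( )]] )]] }] [B [Q < >] [B [Q < >]]]]

( )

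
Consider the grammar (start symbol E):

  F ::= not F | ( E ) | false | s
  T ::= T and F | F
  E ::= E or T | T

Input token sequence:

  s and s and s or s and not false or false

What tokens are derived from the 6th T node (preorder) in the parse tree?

false

[E [E [E [T [T [T [F s]] and [F s]] and [F s]]] or [T [T [F s]] and [F not [F false]]]] or [T [F false]]]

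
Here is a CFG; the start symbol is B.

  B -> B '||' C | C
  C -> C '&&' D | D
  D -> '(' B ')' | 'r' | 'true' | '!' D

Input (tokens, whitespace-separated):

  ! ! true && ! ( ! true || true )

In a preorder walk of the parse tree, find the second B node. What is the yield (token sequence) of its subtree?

[B [C [C [D ! [D ! [D true]]]] && [D ! [D ( [B [B [C [D ! [D true]]]] || [C [D true]]] )]]]]

! true || true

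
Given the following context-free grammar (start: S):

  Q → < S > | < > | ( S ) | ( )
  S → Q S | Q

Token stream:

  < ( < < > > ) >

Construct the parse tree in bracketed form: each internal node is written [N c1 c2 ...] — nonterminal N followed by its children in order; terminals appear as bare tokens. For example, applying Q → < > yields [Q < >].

[S [Q < [S [Q ( [S [Q < [S [Q < >]] >]] )]] >]]

S
Q
< S >
< Q >
< ( S ) >
< ( Q ) >
< ( < S > ) >
< ( < Q > ) >
< ( < < > > ) >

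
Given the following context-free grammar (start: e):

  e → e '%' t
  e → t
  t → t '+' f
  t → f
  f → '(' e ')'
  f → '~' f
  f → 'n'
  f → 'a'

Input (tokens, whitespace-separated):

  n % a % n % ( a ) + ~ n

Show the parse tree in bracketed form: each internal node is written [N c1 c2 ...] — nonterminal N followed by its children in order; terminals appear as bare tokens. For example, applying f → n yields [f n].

e
e % t
e % t % t
e % t % t % t
t % t % t % t
f % t % t % t
n % t % t % t
n % f % t % t
n % a % t % t
n % a % f % t
n % a % n % t
n % a % n % t + f
n % a % n % f + f
n % a % n % ( e ) + f
n % a % n % ( t ) + f
n % a % n % ( f ) + f
n % a % n % ( a ) + f
n % a % n % ( a ) + ~ f
n % a % n % ( a ) + ~ n

[e [e [e [e [t [f n]]] % [t [f a]]] % [t [f n]]] % [t [t [f ( [e [t [f a]]] )]] + [f ~ [f n]]]]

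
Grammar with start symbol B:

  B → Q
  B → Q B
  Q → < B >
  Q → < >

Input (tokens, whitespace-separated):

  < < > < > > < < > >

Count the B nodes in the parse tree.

[B [Q < [B [Q < >] [B [Q < >]]] >] [B [Q < [B [Q < >]] >]]]

5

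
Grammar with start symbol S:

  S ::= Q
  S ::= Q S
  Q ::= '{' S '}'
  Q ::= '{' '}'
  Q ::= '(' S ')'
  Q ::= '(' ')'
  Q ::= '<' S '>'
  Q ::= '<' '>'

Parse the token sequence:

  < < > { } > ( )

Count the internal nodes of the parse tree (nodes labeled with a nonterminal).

[S [Q < [S [Q < >] [S [Q { }]]] >] [S [Q ( )]]]

8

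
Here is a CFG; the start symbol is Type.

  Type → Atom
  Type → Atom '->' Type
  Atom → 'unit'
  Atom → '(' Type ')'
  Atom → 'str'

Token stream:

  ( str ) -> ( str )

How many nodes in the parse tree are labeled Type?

[Type [Atom ( [Type [Atom str]] )] -> [Type [Atom ( [Type [Atom str]] )]]]

4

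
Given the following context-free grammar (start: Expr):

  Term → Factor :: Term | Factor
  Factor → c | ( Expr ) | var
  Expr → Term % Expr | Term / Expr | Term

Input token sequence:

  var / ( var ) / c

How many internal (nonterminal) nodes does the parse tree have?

[Expr [Term [Factor var]] / [Expr [Term [Factor ( [Expr [Term [Factor var]]] )]] / [Expr [Term [Factor c]]]]]

12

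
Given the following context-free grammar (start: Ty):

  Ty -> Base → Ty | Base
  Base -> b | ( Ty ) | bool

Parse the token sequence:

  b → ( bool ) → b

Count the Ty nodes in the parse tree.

4

[Ty [Base b] → [Ty [Base ( [Ty [Base bool]] )] → [Ty [Base b]]]]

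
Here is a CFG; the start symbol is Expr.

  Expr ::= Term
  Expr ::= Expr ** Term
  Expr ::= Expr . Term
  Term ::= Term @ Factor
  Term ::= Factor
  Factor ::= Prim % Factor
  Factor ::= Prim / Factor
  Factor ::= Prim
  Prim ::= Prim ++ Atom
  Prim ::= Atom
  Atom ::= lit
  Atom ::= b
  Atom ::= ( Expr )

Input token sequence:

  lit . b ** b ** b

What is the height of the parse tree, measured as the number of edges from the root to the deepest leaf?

[Expr [Expr [Expr [Expr [Term [Factor [Prim [Atom lit]]]]] . [Term [Factor [Prim [Atom b]]]]] ** [Term [Factor [Prim [Atom b]]]]] ** [Term [Factor [Prim [Atom b]]]]]

8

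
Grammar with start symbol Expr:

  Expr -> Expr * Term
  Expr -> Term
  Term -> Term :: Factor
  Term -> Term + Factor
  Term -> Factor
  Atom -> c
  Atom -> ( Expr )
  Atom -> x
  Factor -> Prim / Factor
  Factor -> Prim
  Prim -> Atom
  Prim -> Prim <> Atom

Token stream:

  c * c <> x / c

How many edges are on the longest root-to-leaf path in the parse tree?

6

[Expr [Expr [Term [Factor [Prim [Atom c]]]]] * [Term [Factor [Prim [Prim [Atom c]] <> [Atom x]] / [Factor [Prim [Atom c]]]]]]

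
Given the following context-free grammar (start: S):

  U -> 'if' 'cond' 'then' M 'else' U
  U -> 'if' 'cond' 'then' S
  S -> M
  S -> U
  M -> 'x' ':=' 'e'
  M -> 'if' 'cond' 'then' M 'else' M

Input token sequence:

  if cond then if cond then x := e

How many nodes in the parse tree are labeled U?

[S [U if cond then [S [U if cond then [S [M x := e]]]]]]

2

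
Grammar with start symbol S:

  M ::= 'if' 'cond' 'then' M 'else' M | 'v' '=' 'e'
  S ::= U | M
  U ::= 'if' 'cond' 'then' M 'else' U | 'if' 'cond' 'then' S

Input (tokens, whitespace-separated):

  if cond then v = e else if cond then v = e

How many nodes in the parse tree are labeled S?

2

[S [U if cond then [M v = e] else [U if cond then [S [M v = e]]]]]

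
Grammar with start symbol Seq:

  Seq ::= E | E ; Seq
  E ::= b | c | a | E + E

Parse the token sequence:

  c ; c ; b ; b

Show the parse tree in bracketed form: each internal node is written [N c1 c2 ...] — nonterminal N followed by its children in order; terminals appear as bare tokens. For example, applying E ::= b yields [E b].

[Seq [E c] ; [Seq [E c] ; [Seq [E b] ; [Seq [E b]]]]]

Seq
E ; Seq
c ; Seq
c ; E ; Seq
c ; c ; Seq
c ; c ; E ; Seq
c ; c ; b ; Seq
c ; c ; b ; E
c ; c ; b ; b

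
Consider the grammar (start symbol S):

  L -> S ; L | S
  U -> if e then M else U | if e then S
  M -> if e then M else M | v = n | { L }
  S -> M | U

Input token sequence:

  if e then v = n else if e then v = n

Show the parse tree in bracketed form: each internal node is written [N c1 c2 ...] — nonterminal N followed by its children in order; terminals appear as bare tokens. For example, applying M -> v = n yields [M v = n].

S
U
if e then M else U
if e then v = n else U
if e then v = n else if e then S
if e then v = n else if e then M
if e then v = n else if e then v = n

[S [U if e then [M v = n] else [U if e then [S [M v = n]]]]]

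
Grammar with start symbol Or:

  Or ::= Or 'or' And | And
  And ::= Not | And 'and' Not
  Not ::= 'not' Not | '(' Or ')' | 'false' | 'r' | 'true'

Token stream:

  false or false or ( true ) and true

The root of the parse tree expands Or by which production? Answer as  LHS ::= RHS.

Or ::= Or 'or' And

[Or [Or [Or [And [Not false]]] or [And [Not false]]] or [And [And [Not ( [Or [And [Not true]]] )]] and [Not true]]]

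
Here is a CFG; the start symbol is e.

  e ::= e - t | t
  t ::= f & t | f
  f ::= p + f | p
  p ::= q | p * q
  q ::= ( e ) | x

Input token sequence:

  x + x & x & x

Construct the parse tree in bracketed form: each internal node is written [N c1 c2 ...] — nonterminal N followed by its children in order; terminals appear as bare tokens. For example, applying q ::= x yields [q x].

e
t
f & t
p + f & t
q + f & t
x + f & t
x + p & t
x + q & t
x + x & t
x + x & f & t
x + x & p & t
x + x & q & t
x + x & x & t
x + x & x & f
x + x & x & p
x + x & x & q
x + x & x & x

[e [t [f [p [q x]] + [f [p [q x]]]] & [t [f [p [q x]]] & [t [f [p [q x]]]]]]]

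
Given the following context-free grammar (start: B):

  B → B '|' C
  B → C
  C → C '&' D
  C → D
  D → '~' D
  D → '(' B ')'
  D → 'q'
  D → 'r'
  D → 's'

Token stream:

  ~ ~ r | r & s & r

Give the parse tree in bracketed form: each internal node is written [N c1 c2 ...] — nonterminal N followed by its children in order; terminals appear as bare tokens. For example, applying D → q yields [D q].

B
B | C
C | C
D | C
~ D | C
~ ~ D | C
~ ~ r | C
~ ~ r | C & D
~ ~ r | C & D & D
~ ~ r | D & D & D
~ ~ r | r & D & D
~ ~ r | r & s & D
~ ~ r | r & s & r

[B [B [C [D ~ [D ~ [D r]]]]] | [C [C [C [D r]] & [D s]] & [D r]]]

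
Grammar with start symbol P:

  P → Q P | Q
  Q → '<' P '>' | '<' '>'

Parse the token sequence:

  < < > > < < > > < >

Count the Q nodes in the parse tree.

[P [Q < [P [Q < >]] >] [P [Q < [P [Q < >]] >] [P [Q < >]]]]

5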